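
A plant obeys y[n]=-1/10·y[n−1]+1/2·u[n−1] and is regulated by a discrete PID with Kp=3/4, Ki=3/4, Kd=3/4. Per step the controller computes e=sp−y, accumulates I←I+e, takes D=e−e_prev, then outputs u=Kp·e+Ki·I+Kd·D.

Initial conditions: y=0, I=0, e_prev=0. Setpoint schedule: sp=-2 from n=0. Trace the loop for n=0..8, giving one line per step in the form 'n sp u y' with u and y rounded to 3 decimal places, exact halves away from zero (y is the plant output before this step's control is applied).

0 -2 -4.500 0.000
1 -2 0.563 -2.250
2 -2 -7.139 0.506
3 -2 2.333 -3.620
4 -2 -11.131 1.528
5 -2 6.389 -5.718
6 -2 -17.598 3.767
7 -2 14.311 -9.176
8 -2 -28.824 8.073

(exact arithmetic carried between steps; '≈' marks a value shown rounded to 6 d.p. or computed from one; I and e_prev carry over from the previous line; the table rounds u and y to 3 d.p., halves away from zero)
n=0: y=0, sp=-2, e=sp−y=-2; I=-2, D=e−e_prev=-2; u=3/4·(-2)+3/4·(-2)+3/4·(-2)=-4.5; next y=-1/10·0+1/2·(-4.5)=-2.25
n=1: y=-2.25, sp=-2, e=sp−y=0.25; I=-1.75, D=e−e_prev=2.25; u=3/4·0.25+3/4·(-1.75)+3/4·2.25=0.5625; next y=-1/10·(-2.25)+1/2·0.5625=0.50625
n=2: y=0.50625, sp=-2, e=sp−y=-2.50625; I=-4.25625, D=e−e_prev=-2.75625; u=3/4·(-2.50625)+3/4·(-4.25625)+3/4·(-2.75625)≈-7.139063; next y=-1/10·0.50625+1/2·(-7.139063)≈-3.620156
n=3: y≈-3.620156, sp=-2, e=sp−y≈1.620156; I≈-2.636094, D=e−e_prev≈4.126406; u=3/4·1.620156+3/4·(-2.636094)+3/4·4.126406≈2.332852; next y=-1/10·(-3.620156)+1/2·2.332852≈1.528441
n=4: y≈1.528441, sp=-2, e=sp−y≈-3.528441; I≈-6.164535, D=e−e_prev≈-5.148598; u=3/4·(-3.528441)+3/4·(-6.164535)+3/4·(-5.148598)≈-11.131181; next y=-1/10·1.528441+1/2·(-11.131181)≈-5.718434
n=5: y≈-5.718434, sp=-2, e=sp−y≈3.718434; I≈-2.446101, D=e−e_prev≈7.246876; u=3/4·3.718434+3/4·(-2.446101)+3/4·7.246876≈6.389407; next y=-1/10·(-5.718434)+1/2·6.389407≈3.766547
n=6: y≈3.766547, sp=-2, e=sp−y≈-5.766547; I≈-8.212648, D=e−e_prev≈-9.484982; u=3/4·(-5.766547)+3/4·(-8.212648)+3/4·(-9.484982)≈-17.598132; next y=-1/10·3.766547+1/2·(-17.598132)≈-9.175721
n=7: y≈-9.175721, sp=-2, e=sp−y≈7.175721; I≈-1.036927, D=e−e_prev≈12.942268; u=3/4·7.175721+3/4·(-1.036927)+3/4·12.942268≈14.310796; next y=-1/10·(-9.175721)+1/2·14.310796≈8.072970
n=8: y≈8.072970, sp=-2, e=sp−y≈-10.072970; I≈-11.109897, D=e−e_prev≈-17.248691; u=3/4·(-10.072970)+3/4·(-11.109897)+3/4·(-17.248691)≈-28.823669; next y=-1/10·8.072970+1/2·(-28.823669)≈-15.219132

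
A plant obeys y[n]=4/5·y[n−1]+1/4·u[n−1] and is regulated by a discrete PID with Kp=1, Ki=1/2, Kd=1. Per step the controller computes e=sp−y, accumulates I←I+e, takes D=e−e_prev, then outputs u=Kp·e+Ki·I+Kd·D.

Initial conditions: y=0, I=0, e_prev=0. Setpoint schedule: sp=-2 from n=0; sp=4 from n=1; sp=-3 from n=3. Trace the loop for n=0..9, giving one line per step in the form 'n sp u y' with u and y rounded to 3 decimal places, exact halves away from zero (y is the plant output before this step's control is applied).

0 -2 -5.000 0.000
1 4 14.125 -1.250
2 4 0.047 2.531
3 -3 -11.701 2.037
4 -3 0.618 -1.296
5 -3 -4.601 -0.882
6 -3 -2.812 -1.856
7 -3 -3.528 -2.188
8 -3 -3.155 -2.632
9 -3 -3.128 -2.895

(exact arithmetic carried between steps; '≈' marks a value shown rounded to 6 d.p. or computed from one; I and e_prev carry over from the previous line; the table rounds u and y to 3 d.p., halves away from zero)
n=0: y=0, sp=-2, e=sp−y=-2; I=-2, D=e−e_prev=-2; u=1·(-2)+1/2·(-2)+1·(-2)=-5; next y=4/5·0+1/4·(-5)=-1.25
n=1: y=-1.25, sp=4, e=sp−y=5.25; I=3.25, D=e−e_prev=7.25; u=1·5.25+1/2·3.25+1·7.25=14.125; next y=4/5·(-1.25)+1/4·14.125=2.53125
n=2: y=2.53125, sp=4, e=sp−y=1.46875; I=4.71875, D=e−e_prev=-3.78125; u=1·1.46875+1/2·4.71875+1·(-3.78125)=0.046875; next y=4/5·2.53125+1/4·0.046875≈2.036719
n=3: y≈2.036719, sp=-3, e=sp−y≈-5.036719; I≈-0.317969, D=e−e_prev≈-6.505469; u=1·(-5.036719)+1/2·(-0.317969)+1·(-6.505469)≈-11.701172; next y=4/5·2.036719+1/4·(-11.701172)≈-1.295918
n=4: y≈-1.295918, sp=-3, e=sp−y≈-1.704082; I≈-2.022051, D=e−e_prev≈3.332637; u=1·(-1.704082)+1/2·(-2.022051)+1·3.332637≈0.617529; next y=4/5·(-1.295918)+1/4·0.617529≈-0.882352
n=5: y≈-0.882352, sp=-3, e=sp−y≈-2.117648; I≈-4.139699, D=e−e_prev≈-0.413566; u=1·(-2.117648)+1/2·(-4.139699)+1·(-0.413566)≈-4.601063; next y=4/5·(-0.882352)+1/4·(-4.601063)≈-1.856147
n=6: y≈-1.856147, sp=-3, e=sp−y≈-1.143853; I≈-5.283551, D=e−e_prev≈0.973795; u=1·(-1.143853)+1/2·(-5.283551)+1·0.973795≈-2.811833; next y=4/5·(-1.856147)+1/4·(-2.811833)≈-2.187876
n=7: y≈-2.187876, sp=-3, e=sp−y≈-0.812124; I≈-6.095675, D=e−e_prev≈0.331729; u=1·(-0.812124)+1/2·(-6.095675)+1·0.331729≈-3.528233; next y=4/5·(-2.187876)+1/4·(-3.528233)≈-2.632359
n=8: y≈-2.632359, sp=-3, e=sp−y≈-0.367641; I≈-6.463316, D=e−e_prev≈0.444483; u=1·(-0.367641)+1/2·(-6.463316)+1·0.444483≈-3.154816; next y=4/5·(-2.632359)+1/4·(-3.154816)≈-2.894591
n=9: y≈-2.894591, sp=-3, e=sp−y≈-0.105409; I≈-6.568725, D=e−e_prev≈0.262232; u=1·(-0.105409)+1/2·(-6.568725)+1·0.262232≈-3.127539; next y=4/5·(-2.894591)+1/4·(-3.127539)≈-3.097558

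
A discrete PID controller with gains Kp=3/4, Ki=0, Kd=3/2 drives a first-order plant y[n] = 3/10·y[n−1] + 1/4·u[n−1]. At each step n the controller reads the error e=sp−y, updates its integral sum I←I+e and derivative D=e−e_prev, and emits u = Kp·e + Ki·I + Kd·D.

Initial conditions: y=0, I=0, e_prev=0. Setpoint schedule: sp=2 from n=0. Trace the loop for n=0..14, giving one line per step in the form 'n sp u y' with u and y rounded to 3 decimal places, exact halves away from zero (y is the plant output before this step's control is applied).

0 2 4.500 0.000
1 2 -1.031 1.125
2 2 3.008 0.080
3 2 -0.126 0.776
4 2 2.211 0.201
5 2 0.422 0.613
6 2 1.768 0.289
7 2 0.744 0.529
8 2 1.518 0.345
9 2 0.931 0.483
10 2 1.375 0.378
11 2 1.038 0.457
12 2 1.293 0.397
13 2 1.100 0.442
14 2 1.246 0.408

(exact arithmetic carried between steps; '≈' marks a value shown rounded to 6 d.p. or computed from one; I and e_prev carry over from the previous line; the table rounds u and y to 3 d.p., halves away from zero)
n=0: y=0, sp=2, e=sp−y=2; I=2, D=e−e_prev=2; u=3/4·2+0·2+3/2·2=4.5; next y=3/10·0+1/4·4.5=1.125
n=1: y=1.125, sp=2, e=sp−y=0.875; I=2.875, D=e−e_prev=-1.125; u=3/4·0.875+0·2.875+3/2·(-1.125)=-1.03125; next y=3/10·1.125+1/4·(-1.03125)≈0.079688
n=2: y≈0.079688, sp=2, e=sp−y≈1.920313; I≈4.795313, D=e−e_prev≈1.045313; u=3/4·1.920313+0·4.795313+3/2·1.045313≈3.008203; next y=3/10·0.079688+1/4·3.008203≈0.775957
n=3: y≈0.775957, sp=2, e=sp−y≈1.224043; I≈6.019355, D=e−e_prev≈-0.696270; u=3/4·1.224043+0·6.019355+3/2·(-0.696270)≈-0.126372; next y=3/10·0.775957+1/4·(-0.126372)≈0.201194
n=4: y≈0.201194, sp=2, e=sp−y≈1.798806; I≈7.818161, D=e−e_prev≈0.574763; u=3/4·1.798806+0·7.818161+3/2·0.574763≈2.211249; next y=3/10·0.201194+1/4·2.211249≈0.613170
n=5: y≈0.613170, sp=2, e=sp−y≈1.386830; I≈9.204991, D=e−e_prev≈-0.411976; u=3/4·1.386830+0·9.204991+3/2·(-0.411976)≈0.422158; next y=3/10·0.613170+1/4·0.422158≈0.289491
n=6: y≈0.289491, sp=2, e=sp−y≈1.710509; I≈10.915500, D=e−e_prev≈0.323680; u=3/4·1.710509+0·10.915500+3/2·0.323680≈1.768402; next y=3/10·0.289491+1/4·1.768402≈0.528948
n=7: y≈0.528948, sp=2, e=sp−y≈1.471052; I≈12.386553, D=e−e_prev≈-0.239457; u=3/4·1.471052+0·12.386553+3/2·(-0.239457)≈0.744104; next y=3/10·0.528948+1/4·0.744104≈0.344710
n=8: y≈0.344710, sp=2, e=sp−y≈1.655290; I≈14.041843, D=e−e_prev≈0.184237; u=3/4·1.655290+0·14.041843+3/2·0.184237≈1.517824; next y=3/10·0.344710+1/4·1.517824≈0.482869
n=9: y≈0.482869, sp=2, e=sp−y≈1.517131; I≈15.558974, D=e−e_prev≈-0.138159; u=3/4·1.517131+0·15.558974+3/2·(-0.138159)≈0.930610; next y=3/10·0.482869+1/4·0.930610≈0.377513
n=10: y≈0.377513, sp=2, e=sp−y≈1.622487; I≈17.181460, D=e−e_prev≈0.105356; u=3/4·1.622487+0·17.181460+3/2·0.105356≈1.374899; next y=3/10·0.377513+1/4·1.374899≈0.456979
n=11: y≈0.456979, sp=2, e=sp−y≈1.543021; I≈18.724482, D=e−e_prev≈-0.079465; u=3/4·1.543021+0·18.724482+3/2·(-0.079465)≈1.038068; next y=3/10·0.456979+1/4·1.038068≈0.396611
n=12: y≈0.396611, sp=2, e=sp−y≈1.603389; I≈20.327871, D=e−e_prev≈0.060368; u=3/4·1.603389+0·20.327871+3/2·0.060368≈1.293094; next y=3/10·0.396611+1/4·1.293094≈0.442257
n=13: y≈0.442257, sp=2, e=sp−y≈1.557743; I≈21.885614, D=e−e_prev≈-0.045646; u=3/4·1.557743+0·21.885614+3/2·(-0.045646)≈1.099838; next y=3/10·0.442257+1/4·1.099838≈0.407637
n=14: y≈0.407637, sp=2, e=sp−y≈1.592363; I≈23.477978, D=e−e_prev≈0.034620; u=3/4·1.592363+0·23.477978+3/2·0.034620≈1.246203; next y=3/10·0.407637+1/4·1.246203≈0.433842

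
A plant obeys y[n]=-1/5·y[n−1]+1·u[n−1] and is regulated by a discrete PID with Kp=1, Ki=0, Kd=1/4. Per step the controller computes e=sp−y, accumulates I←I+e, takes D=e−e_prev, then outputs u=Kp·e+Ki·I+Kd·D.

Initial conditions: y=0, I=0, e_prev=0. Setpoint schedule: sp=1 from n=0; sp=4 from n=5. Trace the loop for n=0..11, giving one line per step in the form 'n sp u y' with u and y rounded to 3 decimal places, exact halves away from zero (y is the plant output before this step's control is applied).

0 1 1.250 0.000
1 1 -0.563 1.250
2 1 2.328 -0.813
3 1 -2.316 2.491
4 1 5.141 -2.815
5 4 -3.083 5.704
6 4 10.706 -4.224
7 4 -11.494 11.551
8 4 24.144 -13.805
9 4 -33.082 26.904
10 4 58.804 -38.463
11 4 -88.737 66.497

(exact arithmetic carried between steps; '≈' marks a value shown rounded to 6 d.p. or computed from one; I and e_prev carry over from the previous line; the table rounds u and y to 3 d.p., halves away from zero)
n=0: y=0, sp=1, e=sp−y=1; I=1, D=e−e_prev=1; u=1·1+0·1+1/4·1=1.25; next y=-1/5·0+1·1.25=1.25
n=1: y=1.25, sp=1, e=sp−y=-0.25; I=0.75, D=e−e_prev=-1.25; u=1·(-0.25)+0·0.75+1/4·(-1.25)=-0.5625; next y=-1/5·1.25+1·(-0.5625)=-0.8125
n=2: y=-0.8125, sp=1, e=sp−y=1.8125; I=2.5625, D=e−e_prev=2.0625; u=1·1.8125+0·2.5625+1/4·2.0625=2.328125; next y=-1/5·(-0.8125)+1·2.328125=2.490625
n=3: y=2.490625, sp=1, e=sp−y=-1.490625; I=1.071875, D=e−e_prev=-3.303125; u=1·(-1.490625)+0·1.071875+1/4·(-3.303125)≈-2.316406; next y=-1/5·2.490625+1·(-2.316406)≈-2.814531
n=4: y≈-2.814531, sp=1, e=sp−y≈3.814531; I≈4.886406, D=e−e_prev≈5.305156; u=1·3.814531+0·4.886406+1/4·5.305156≈5.140820; next y=-1/5·(-2.814531)+1·5.140820≈5.703727
n=5: y≈5.703727, sp=4, e=sp−y≈-1.703727; I≈3.182680, D=e−e_prev≈-5.518258; u=1·(-1.703727)+0·3.182680+1/4·(-5.518258)≈-3.083291; next y=-1/5·5.703727+1·(-3.083291)≈-4.224036
n=6: y≈-4.224036, sp=4, e=sp−y≈8.224036; I≈11.406716, D=e−e_prev≈9.927763; u=1·8.224036+0·11.406716+1/4·9.927763≈10.705977; next y=-1/5·(-4.224036)+1·10.705977≈11.550784
n=7: y≈11.550784, sp=4, e=sp−y≈-7.550784; I≈3.855932, D=e−e_prev≈-15.774821; u=1·(-7.550784)+0·3.855932+1/4·(-15.774821)≈-11.494489; next y=-1/5·11.550784+1·(-11.494489)≈-13.804646
n=8: y≈-13.804646, sp=4, e=sp−y≈17.804646; I≈21.660578, D=e−e_prev≈25.355431; u=1·17.804646+0·21.660578+1/4·25.355431≈24.143504; next y=-1/5·(-13.804646)+1·24.143504≈26.904433
n=9: y≈26.904433, sp=4, e=sp−y≈-22.904433; I≈-1.243855, D=e−e_prev≈-40.709080; u=1·(-22.904433)+0·(-1.243855)+1/4·(-40.709080)≈-33.081703; next y=-1/5·26.904433+1·(-33.081703)≈-38.462590
n=10: y≈-38.462590, sp=4, e=sp−y≈42.462590; I≈41.218735, D=e−e_prev≈65.367023; u=1·42.462590+0·41.218735+1/4·65.367023≈58.804346; next y=-1/5·(-38.462590)+1·58.804346≈66.496864
n=11: y≈66.496864, sp=4, e=sp−y≈-62.496864; I≈-21.278129, D=e−e_prev≈-104.959453; u=1·(-62.496864)+0·(-21.278129)+1/4·(-104.959453)≈-88.736727; next y=-1/5·66.496864+1·(-88.736727)≈-102.036100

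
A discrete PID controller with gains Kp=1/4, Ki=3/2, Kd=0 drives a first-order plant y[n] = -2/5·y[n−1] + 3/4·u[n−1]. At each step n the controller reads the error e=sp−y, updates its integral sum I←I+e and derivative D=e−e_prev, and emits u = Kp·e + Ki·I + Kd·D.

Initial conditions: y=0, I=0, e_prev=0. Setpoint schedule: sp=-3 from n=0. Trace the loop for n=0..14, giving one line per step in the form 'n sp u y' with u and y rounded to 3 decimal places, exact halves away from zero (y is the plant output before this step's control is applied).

(exact arithmetic carried between steps; '≈' marks a value shown rounded to 6 d.p. or computed from one; I and e_prev carry over from the previous line; the table rounds u and y to 3 d.p., halves away from zero)
n=0: y=0, sp=-3, e=sp−y=-3; I=-3, D=e−e_prev=-3; u=1/4·(-3)+3/2·(-3)+0·(-3)=-5.25; next y=-2/5·0+3/4·(-5.25)=-3.9375
n=1: y=-3.9375, sp=-3, e=sp−y=0.9375; I=-2.0625, D=e−e_prev=3.9375; u=1/4·0.9375+3/2·(-2.0625)+0·3.9375=-2.859375; next y=-2/5·(-3.9375)+3/4·(-2.859375)≈-0.569531
n=2: y≈-0.569531, sp=-3, e=sp−y≈-2.430469; I≈-4.492969, D=e−e_prev≈-3.367969; u=1/4·(-2.430469)+3/2·(-4.492969)+0·(-3.367969)≈-7.347070; next y=-2/5·(-0.569531)+3/4·(-7.347070)≈-5.282490
n=3: y≈-5.282490, sp=-3, e=sp−y≈2.282490; I≈-2.210479, D=e−e_prev≈4.712959; u=1/4·2.282490+3/2·(-2.210479)+0·4.712959≈-2.745095; next y=-2/5·(-5.282490)+3/4·(-2.745095)≈0.054175
n=4: y≈0.054175, sp=-3, e=sp−y≈-3.054175; I≈-5.264653, D=e−e_prev≈-5.336665; u=1/4·(-3.054175)+3/2·(-5.264653)+0·(-5.336665)≈-8.660523; next y=-2/5·0.054175+3/4·(-8.660523)≈-6.517062
n=5: y≈-6.517062, sp=-3, e=sp−y≈3.517062; I≈-1.747591, D=e−e_prev≈6.571237; u=1/4·3.517062+3/2·(-1.747591)+0·6.571237≈-1.742120; next y=-2/5·(-6.517062)+3/4·(-1.742120)≈1.300235
n=6: y≈1.300235, sp=-3, e=sp−y≈-4.300235; I≈-6.047825, D=e−e_prev≈-7.817297; u=1/4·(-4.300235)+3/2·(-6.047825)+0·(-7.817297)≈-10.146797; next y=-2/5·1.300235+3/4·(-10.146797)≈-8.130191
n=7: y≈-8.130191, sp=-3, e=sp−y≈5.130191; I≈-0.917634, D=e−e_prev≈9.430426; u=1/4·5.130191+3/2·(-0.917634)+0·9.430426≈-0.093903; next y=-2/5·(-8.130191)+3/4·(-0.093903)≈3.181649
n=8: y≈3.181649, sp=-3, e=sp−y≈-6.181649; I≈-7.099283, D=e−e_prev≈-11.311841; u=1/4·(-6.181649)+3/2·(-7.099283)+0·(-11.311841)≈-12.194337; next y=-2/5·3.181649+3/4·(-12.194337)≈-10.418413
n=9: y≈-10.418413, sp=-3, e=sp−y≈7.418413; I≈0.319129, D=e−e_prev≈13.600062; u=1/4·7.418413+3/2·0.319129+0·13.600062≈2.333297; next y=-2/5·(-10.418413)+3/4·2.333297≈5.917338
n=10: y≈5.917338, sp=-3, e=sp−y≈-8.917338; I≈-8.598209, D=e−e_prev≈-16.335750; u=1/4·(-8.917338)+3/2·(-8.598209)+0·(-16.335750)≈-15.126647; next y=-2/5·5.917338+3/4·(-15.126647)≈-13.711921
n=11: y≈-13.711921, sp=-3, e=sp−y≈10.711921; I≈2.113712, D=e−e_prev≈19.629258; u=1/4·10.711921+3/2·2.113712+0·19.629258≈5.848548; next y=-2/5·(-13.711921)+3/4·5.848548≈9.871179
n=12: y≈9.871179, sp=-3, e=sp−y≈-12.871179; I≈-10.757467, D=e−e_prev≈-23.583100; u=1/4·(-12.871179)+3/2·(-10.757467)+0·(-23.583100)≈-19.353996; next y=-2/5·9.871179+3/4·(-19.353996)≈-18.463969
n=13: y≈-18.463969, sp=-3, e=sp−y≈15.463969; I≈4.706501, D=e−e_prev≈28.335148; u=1/4·15.463969+3/2·4.706501+0·28.335148≈10.925744; next y=-2/5·(-18.463969)+3/4·10.925744≈15.579896
n=14: y≈15.579896, sp=-3, e=sp−y≈-18.579896; I≈-13.873394, D=e−e_prev≈-34.043864; u=1/4·(-18.579896)+3/2·(-13.873394)+0·(-34.043864)≈-25.455065; next y=-2/5·15.579896+3/4·(-25.455065)≈-25.323257

0 -3 -5.250 0.000
1 -3 -2.859 -3.938
2 -3 -7.347 -0.570
3 -3 -2.745 -5.282
4 -3 -8.661 0.054
5 -3 -1.742 -6.517
6 -3 -10.147 1.300
7 -3 -0.094 -8.130
8 -3 -12.194 3.182
9 -3 2.333 -10.418
10 -3 -15.127 5.917
11 -3 5.849 -13.712
12 -3 -19.354 9.871
13 -3 10.926 -18.464
14 -3 -25.455 15.580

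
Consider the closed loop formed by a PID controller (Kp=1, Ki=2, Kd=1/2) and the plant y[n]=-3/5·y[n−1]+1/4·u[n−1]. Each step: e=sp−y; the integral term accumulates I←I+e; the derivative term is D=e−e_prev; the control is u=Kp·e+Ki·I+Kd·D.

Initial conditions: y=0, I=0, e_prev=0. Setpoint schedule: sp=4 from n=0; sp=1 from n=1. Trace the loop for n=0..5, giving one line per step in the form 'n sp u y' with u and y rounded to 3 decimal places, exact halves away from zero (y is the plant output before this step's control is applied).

0 4 14.000 0.000
1 1 -2.750 3.500
2 1 17.506 -2.788
3 1 -8.990 6.049
4 1 27.071 -5.877
5 1 -21.737 10.294

(exact arithmetic carried between steps; '≈' marks a value shown rounded to 6 d.p. or computed from one; I and e_prev carry over from the previous line; the table rounds u and y to 3 d.p., halves away from zero)
n=0: y=0, sp=4, e=sp−y=4; I=4, D=e−e_prev=4; u=1·4+2·4+1/2·4=14; next y=-3/5·0+1/4·14=3.5
n=1: y=3.5, sp=1, e=sp−y=-2.5; I=1.5, D=e−e_prev=-6.5; u=1·(-2.5)+2·1.5+1/2·(-6.5)=-2.75; next y=-3/5·3.5+1/4·(-2.75)=-2.7875
n=2: y=-2.7875, sp=1, e=sp−y=3.7875; I=5.2875, D=e−e_prev=6.2875; u=1·3.7875+2·5.2875+1/2·6.2875=17.50625; next y=-3/5·(-2.7875)+1/4·17.50625≈6.049063
n=3: y≈6.049063, sp=1, e=sp−y≈-5.049063; I≈0.238438, D=e−e_prev≈-8.836563; u=1·(-5.049063)+2·0.238438+1/2·(-8.836563)≈-8.990469; next y=-3/5·6.049063+1/4·(-8.990469)≈-5.877055
n=4: y≈-5.877055, sp=1, e=sp−y≈6.877055; I≈7.115492, D=e−e_prev≈11.926117; u=1·6.877055+2·7.115492+1/2·11.926117≈27.071098; next y=-3/5·(-5.877055)+1/4·27.071098≈10.294007
n=5: y≈10.294007, sp=1, e=sp−y≈-9.294007; I≈-2.178515, D=e−e_prev≈-16.171062; u=1·(-9.294007)+2·(-2.178515)+1/2·(-16.171062)≈-21.736568; next y=-3/5·10.294007+1/4·(-21.736568)≈-11.610546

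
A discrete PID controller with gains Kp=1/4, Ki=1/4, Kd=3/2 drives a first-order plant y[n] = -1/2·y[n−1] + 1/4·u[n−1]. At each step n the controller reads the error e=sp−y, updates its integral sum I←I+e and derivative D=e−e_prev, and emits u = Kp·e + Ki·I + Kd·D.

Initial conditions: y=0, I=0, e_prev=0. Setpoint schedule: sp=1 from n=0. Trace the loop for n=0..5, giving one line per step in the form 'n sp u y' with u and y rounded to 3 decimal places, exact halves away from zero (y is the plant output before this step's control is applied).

(exact arithmetic carried between steps; '≈' marks a value shown rounded to 6 d.p. or computed from one; I and e_prev carry over from the previous line; the table rounds u and y to 3 d.p., halves away from zero)
n=0: y=0, sp=1, e=sp−y=1; I=1, D=e−e_prev=1; u=1/4·1+1/4·1+3/2·1=2; next y=-1/2·0+1/4·2=0.5
n=1: y=0.5, sp=1, e=sp−y=0.5; I=1.5, D=e−e_prev=-0.5; u=1/4·0.5+1/4·1.5+3/2·(-0.5)=-0.25; next y=-1/2·0.5+1/4·(-0.25)=-0.3125
n=2: y=-0.3125, sp=1, e=sp−y=1.3125; I=2.8125, D=e−e_prev=0.8125; u=1/4·1.3125+1/4·2.8125+3/2·0.8125=2.25; next y=-1/2·(-0.3125)+1/4·2.25=0.71875
n=3: y=0.71875, sp=1, e=sp−y=0.28125; I=3.09375, D=e−e_prev=-1.03125; u=1/4·0.28125+1/4·3.09375+3/2·(-1.03125)=-0.703125; next y=-1/2·0.71875+1/4·(-0.703125)≈-0.535156
n=4: y≈-0.535156, sp=1, e=sp−y≈1.535156; I≈4.628906, D=e−e_prev≈1.253906; u=1/4·1.535156+1/4·4.628906+3/2·1.253906≈3.421875; next y=-1/2·(-0.535156)+1/4·3.421875≈1.123047
n=5: y≈1.123047, sp=1, e=sp−y≈-0.123047; I≈4.505859, D=e−e_prev≈-1.658203; u=1/4·(-0.123047)+1/4·4.505859+3/2·(-1.658203)≈-1.391602; next y=-1/2·1.123047+1/4·(-1.391602)≈-0.909424

0 1 2.000 0.000
1 1 -0.250 0.500
2 1 2.250 -0.313
3 1 -0.703 0.719
4 1 3.422 -0.535
5 1 -1.392 1.123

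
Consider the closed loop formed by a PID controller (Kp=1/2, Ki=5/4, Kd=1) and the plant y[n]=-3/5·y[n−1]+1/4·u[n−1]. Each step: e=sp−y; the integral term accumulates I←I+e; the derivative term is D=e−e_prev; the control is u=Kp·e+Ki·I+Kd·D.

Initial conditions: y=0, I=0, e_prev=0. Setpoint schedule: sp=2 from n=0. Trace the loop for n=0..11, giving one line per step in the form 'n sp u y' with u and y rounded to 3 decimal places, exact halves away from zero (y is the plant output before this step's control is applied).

(exact arithmetic carried between steps; '≈' marks a value shown rounded to 6 d.p. or computed from one; I and e_prev carry over from the previous line; the table rounds u and y to 3 d.p., halves away from zero)
n=0: y=0, sp=2, e=sp−y=2; I=2, D=e−e_prev=2; u=1/2·2+5/4·2+1·2=5.5; next y=-3/5·0+1/4·5.5=1.375
n=1: y=1.375, sp=2, e=sp−y=0.625; I=2.625, D=e−e_prev=-1.375; u=1/2·0.625+5/4·2.625+1·(-1.375)=2.21875; next y=-3/5·1.375+1/4·2.21875≈-0.270313
n=2: y≈-0.270313, sp=2, e=sp−y≈2.270313; I≈4.895313, D=e−e_prev≈1.645313; u=1/2·2.270313+5/4·4.895313+1·1.645313≈8.899609; next y=-3/5·(-0.270313)+1/4·8.899609≈2.387090
n=3: y≈2.387090, sp=2, e=sp−y≈-0.387090; I≈4.508223, D=e−e_prev≈-2.657402; u=1/2·(-0.387090)+5/4·4.508223+1·(-2.657402)≈2.784331; next y=-3/5·2.387090+1/4·2.784331≈-0.736171
n=4: y≈-0.736171, sp=2, e=sp−y≈2.736171; I≈7.244394, D=e−e_prev≈3.123261; u=1/2·2.736171+5/4·7.244394+1·3.123261≈13.546839; next y=-3/5·(-0.736171)+1/4·13.546839≈3.828412
n=5: y≈3.828412, sp=2, e=sp−y≈-1.828412; I≈5.415981, D=e−e_prev≈-4.564584; u=1/2·(-1.828412)+5/4·5.415981+1·(-4.564584)≈1.291187; next y=-3/5·3.828412+1/4·1.291187≈-1.974251
n=6: y≈-1.974251, sp=2, e=sp−y≈3.974251; I≈9.390232, D=e−e_prev≈5.802663; u=1/2·3.974251+5/4·9.390232+1·5.802663≈19.527578; next y=-3/5·(-1.974251)+1/4·19.527578≈6.066445
n=7: y≈6.066445, sp=2, e=sp−y≈-4.066445; I≈5.323787, D=e−e_prev≈-8.040696; u=1/2·(-4.066445)+5/4·5.323787+1·(-8.040696)≈-3.419184; next y=-3/5·6.066445+1/4·(-3.419184)≈-4.494663
n=8: y≈-4.494663, sp=2, e=sp−y≈6.494663; I≈11.818450, D=e−e_prev≈10.561108; u=1/2·6.494663+5/4·11.818450+1·10.561108≈28.581502; next y=-3/5·(-4.494663)+1/4·28.581502≈9.842173
n=9: y≈9.842173, sp=2, e=sp−y≈-7.842173; I≈3.976277, D=e−e_prev≈-14.336837; u=1/2·(-7.842173)+5/4·3.976277+1·(-14.336837)≈-13.287577; next y=-3/5·9.842173+1/4·(-13.287577)≈-9.227198
n=10: y≈-9.227198, sp=2, e=sp−y≈11.227198; I≈15.203475, D=e−e_prev≈19.069372; u=1/2·11.227198+5/4·15.203475+1·19.069372≈43.687315; next y=-3/5·(-9.227198)+1/4·43.687315≈16.458148
n=11: y≈16.458148, sp=2, e=sp−y≈-14.458148; I≈0.745327, D=e−e_prev≈-25.685346; u=1/2·(-14.458148)+5/4·0.745327+1·(-25.685346)≈-31.982761; next y=-3/5·16.458148+1/4·(-31.982761)≈-17.870579

0 2 5.500 0.000
1 2 2.219 1.375
2 2 8.900 -0.270
3 2 2.784 2.387
4 2 13.547 -0.736
5 2 1.291 3.828
6 2 19.528 -1.974
7 2 -3.419 6.066
8 2 28.582 -4.495
9 2 -13.288 9.842
10 2 43.687 -9.227
11 2 -31.983 16.458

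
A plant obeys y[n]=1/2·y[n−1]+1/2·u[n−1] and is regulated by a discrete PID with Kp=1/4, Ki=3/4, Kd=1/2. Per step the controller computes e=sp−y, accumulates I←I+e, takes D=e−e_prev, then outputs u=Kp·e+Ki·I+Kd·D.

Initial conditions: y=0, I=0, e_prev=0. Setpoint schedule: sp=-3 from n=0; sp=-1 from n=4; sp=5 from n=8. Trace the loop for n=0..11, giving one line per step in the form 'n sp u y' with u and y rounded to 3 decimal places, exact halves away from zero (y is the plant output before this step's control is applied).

0 -3 -4.500 0.000
1 -3 -1.875 -2.250
2 -3 -3.844 -2.063
3 -3 -3.117 -2.953
4 -1 -0.475 -3.035
5 -1 -1.910 -1.755
6 -1 -0.587 -1.832
7 -1 -0.936 -1.210
8 5 8.327 -1.073
9 5 2.900 3.627
10 5 6.825 3.264
11 5 5.275 5.044

(exact arithmetic carried between steps; '≈' marks a value shown rounded to 6 d.p. or computed from one; I and e_prev carry over from the previous line; the table rounds u and y to 3 d.p., halves away from zero)
n=0: y=0, sp=-3, e=sp−y=-3; I=-3, D=e−e_prev=-3; u=1/4·(-3)+3/4·(-3)+1/2·(-3)=-4.5; next y=1/2·0+1/2·(-4.5)=-2.25
n=1: y=-2.25, sp=-3, e=sp−y=-0.75; I=-3.75, D=e−e_prev=2.25; u=1/4·(-0.75)+3/4·(-3.75)+1/2·2.25=-1.875; next y=1/2·(-2.25)+1/2·(-1.875)=-2.0625
n=2: y=-2.0625, sp=-3, e=sp−y=-0.9375; I=-4.6875, D=e−e_prev=-0.1875; u=1/4·(-0.9375)+3/4·(-4.6875)+1/2·(-0.1875)=-3.84375; next y=1/2·(-2.0625)+1/2·(-3.84375)=-2.953125
n=3: y=-2.953125, sp=-3, e=sp−y=-0.046875; I=-4.734375, D=e−e_prev=0.890625; u=1/4·(-0.046875)+3/4·(-4.734375)+1/2·0.890625≈-3.117188; next y=1/2·(-2.953125)+1/2·(-3.117188)≈-3.035156
n=4: y≈-3.035156, sp=-1, e=sp−y≈2.035156; I≈-2.699219, D=e−e_prev≈2.082031; u=1/4·2.035156+3/4·(-2.699219)+1/2·2.082031≈-0.474609; next y=1/2·(-3.035156)+1/2·(-0.474609)≈-1.754883
n=5: y≈-1.754883, sp=-1, e=sp−y≈0.754883; I≈-1.944336, D=e−e_prev≈-1.280273; u=1/4·0.754883+3/4·(-1.944336)+1/2·(-1.280273)≈-1.909668; next y=1/2·(-1.754883)+1/2·(-1.909668)≈-1.832275
n=6: y≈-1.832275, sp=-1, e=sp−y≈0.832275; I≈-1.112061, D=e−e_prev≈0.077393; u=1/4·0.832275+3/4·(-1.112061)+1/2·0.077393≈-0.587280; next y=1/2·(-1.832275)+1/2·(-0.587280)≈-1.209778
n=7: y≈-1.209778, sp=-1, e=sp−y≈0.209778; I≈-0.902283, D=e−e_prev≈-0.622498; u=1/4·0.209778+3/4·(-0.902283)+1/2·(-0.622498)≈-0.935516; next y=1/2·(-1.209778)+1/2·(-0.935516)≈-1.072647
n=8: y≈-1.072647, sp=5, e=sp−y≈6.072647; I≈5.170364, D=e−e_prev≈5.862869; u=1/4·6.072647+3/4·5.170364+1/2·5.862869≈8.327370; next y=1/2·(-1.072647)+1/2·8.327370≈3.627361
n=9: y≈3.627361, sp=5, e=sp−y≈1.372639; I≈6.543003, D=e−e_prev≈-4.700008; u=1/4·1.372639+3/4·6.543003+1/2·(-4.700008)≈2.900408; next y=1/2·3.627361+1/2·2.900408≈3.263885
n=10: y≈3.263885, sp=5, e=sp−y≈1.736115; I≈8.279119, D=e−e_prev≈0.363477; u=1/4·1.736115+3/4·8.279119+1/2·0.363477≈6.825106; next y=1/2·3.263885+1/2·6.825106≈5.044495
n=11: y≈5.044495, sp=5, e=sp−y≈-0.044495; I≈8.234623, D=e−e_prev≈-1.780611; u=1/4·(-0.044495)+3/4·8.234623+1/2·(-1.780611)≈5.274538; next y=1/2·5.044495+1/2·5.274538≈5.159517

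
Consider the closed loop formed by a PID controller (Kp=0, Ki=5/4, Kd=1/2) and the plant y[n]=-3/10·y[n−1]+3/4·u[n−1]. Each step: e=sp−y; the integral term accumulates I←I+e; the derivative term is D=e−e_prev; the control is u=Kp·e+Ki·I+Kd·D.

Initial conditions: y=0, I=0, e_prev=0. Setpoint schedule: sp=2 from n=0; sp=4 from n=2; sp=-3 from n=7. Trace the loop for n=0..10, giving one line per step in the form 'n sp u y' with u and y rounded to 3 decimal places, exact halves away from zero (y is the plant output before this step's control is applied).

(exact arithmetic carried between steps; '≈' marks a value shown rounded to 6 d.p. or computed from one; I and e_prev carry over from the previous line; the table rounds u and y to 3 d.p., halves away from zero)
n=0: y=0, sp=2, e=sp−y=2; I=2, D=e−e_prev=2; u=0·2+5/4·2+1/2·2=3.5; next y=-3/10·0+3/4·3.5=2.625
n=1: y=2.625, sp=2, e=sp−y=-0.625; I=1.375, D=e−e_prev=-2.625; u=0·(-0.625)+5/4·1.375+1/2·(-2.625)=0.40625; next y=-3/10·2.625+3/4·0.40625≈-0.482813
n=2: y≈-0.482813, sp=4, e=sp−y≈4.482813; I≈5.857813, D=e−e_prev≈5.107813; u=0·4.482813+5/4·5.857813+1/2·5.107813≈9.876172; next y=-3/10·(-0.482813)+3/4·9.876172≈7.551973
n=3: y≈7.551973, sp=4, e=sp−y≈-3.551973; I≈2.305840, D=e−e_prev≈-8.034785; u=0·(-3.551973)+5/4·2.305840+1/2·(-8.034785)≈-1.135093; next y=-3/10·7.551973+3/4·(-1.135093)≈-3.116911
n=4: y≈-3.116911, sp=4, e=sp−y≈7.116911; I≈9.422751, D=e−e_prev≈10.668884; u=0·7.116911+5/4·9.422751+1/2·10.668884≈17.112881; next y=-3/10·(-3.116911)+3/4·17.112881≈13.769734
n=5: y≈13.769734, sp=4, e=sp−y≈-9.769734; I≈-0.346983, D=e−e_prev≈-16.886646; u=0·(-9.769734)+5/4·(-0.346983)+1/2·(-16.886646)≈-8.877052; next y=-3/10·13.769734+3/4·(-8.877052)≈-10.788709
n=6: y≈-10.788709, sp=4, e=sp−y≈14.788709; I≈14.441726, D=e−e_prev≈24.558443; u=0·14.788709+5/4·14.441726+1/2·24.558443≈30.331379; next y=-3/10·(-10.788709)+3/4·30.331379≈25.985147
n=7: y≈25.985147, sp=-3, e=sp−y≈-28.985147; I≈-14.543421, D=e−e_prev≈-43.773856; u=0·(-28.985147)+5/4·(-14.543421)+1/2·(-43.773856)≈-40.066204; next y=-3/10·25.985147+3/4·(-40.066204)≈-37.845197
n=8: y≈-37.845197, sp=-3, e=sp−y≈34.845197; I≈20.301776, D=e−e_prev≈63.830344; u=0·34.845197+5/4·20.301776+1/2·63.830344≈57.292392; next y=-3/10·(-37.845197)+3/4·57.292392≈54.322853
n=9: y≈54.322853, sp=-3, e=sp−y≈-57.322853; I≈-37.021077, D=e−e_prev≈-92.168050; u=0·(-57.322853)+5/4·(-37.021077)+1/2·(-92.168050)≈-92.360372; next y=-3/10·54.322853+3/4·(-92.360372)≈-85.567135
n=10: y≈-85.567135, sp=-3, e=sp−y≈82.567135; I≈45.546058, D=e−e_prev≈139.889988; u=0·82.567135+5/4·45.546058+1/2·139.889988≈126.877566; next y=-3/10·(-85.567135)+3/4·126.877566≈120.828315

0 2 3.500 0.000
1 2 0.406 2.625
2 4 9.876 -0.483
3 4 -1.135 7.552
4 4 17.113 -3.117
5 4 -8.877 13.770
6 4 30.331 -10.789
7 -3 -40.066 25.985
8 -3 57.292 -37.845
9 -3 -92.360 54.323
10 -3 126.878 -85.567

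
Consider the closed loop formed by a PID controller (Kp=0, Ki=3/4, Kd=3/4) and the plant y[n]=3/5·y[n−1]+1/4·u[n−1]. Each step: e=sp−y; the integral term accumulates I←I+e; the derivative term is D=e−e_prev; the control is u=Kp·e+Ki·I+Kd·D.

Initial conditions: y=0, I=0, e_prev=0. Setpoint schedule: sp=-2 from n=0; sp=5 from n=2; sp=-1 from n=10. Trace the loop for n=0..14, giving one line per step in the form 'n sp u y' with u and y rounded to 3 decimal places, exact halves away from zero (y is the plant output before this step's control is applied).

0 -2 -3.000 0.000
1 -2 -1.875 -0.750
2 5 7.378 -0.919
3 5 3.123 1.293
4 5 7.167 1.557
5 5 8.193 2.726
6 5 9.339 3.684
7 5 9.753 4.545
8 5 9.810 5.165
9 5 9.571 5.551
10 -1 0.189 5.724
11 -1 3.139 3.482
12 -1 -0.992 2.874
13 -1 -2.257 1.476
14 -1 -3.430 0.321

(exact arithmetic carried between steps; '≈' marks a value shown rounded to 6 d.p. or computed from one; I and e_prev carry over from the previous line; the table rounds u and y to 3 d.p., halves away from zero)
n=0: y=0, sp=-2, e=sp−y=-2; I=-2, D=e−e_prev=-2; u=0·(-2)+3/4·(-2)+3/4·(-2)=-3; next y=3/5·0+1/4·(-3)=-0.75
n=1: y=-0.75, sp=-2, e=sp−y=-1.25; I=-3.25, D=e−e_prev=0.75; u=0·(-1.25)+3/4·(-3.25)+3/4·0.75=-1.875; next y=3/5·(-0.75)+1/4·(-1.875)=-0.91875
n=2: y=-0.91875, sp=5, e=sp−y=5.91875; I=2.66875, D=e−e_prev=7.16875; u=0·5.91875+3/4·2.66875+3/4·7.16875=7.378125; next y=3/5·(-0.91875)+1/4·7.378125≈1.293281
n=3: y≈1.293281, sp=5, e=sp−y≈3.706719; I≈6.375469, D=e−e_prev≈-2.212031; u=0·3.706719+3/4·6.375469+3/4·(-2.212031)≈3.122578; next y=3/5·1.293281+1/4·3.122578≈1.556613
n=4: y≈1.556613, sp=5, e=sp−y≈3.443387; I≈9.818855, D=e−e_prev≈-0.263332; u=0·3.443387+3/4·9.818855+3/4·(-0.263332)≈7.166643; next y=3/5·1.556613+1/4·7.166643≈2.725629
n=5: y≈2.725629, sp=5, e=sp−y≈2.274371; I≈12.093227, D=e−e_prev≈-1.169015; u=0·2.274371+3/4·12.093227+3/4·(-1.169015)≈8.193159; next y=3/5·2.725629+1/4·8.193159≈3.683667
n=6: y≈3.683667, sp=5, e=sp−y≈1.316333; I≈13.409560, D=e−e_prev≈-0.958038; u=0·1.316333+3/4·13.409560+3/4·(-0.958038)≈9.338641; next y=3/5·3.683667+1/4·9.338641≈4.544860
n=7: y≈4.544860, sp=5, e=sp−y≈0.455140; I≈13.864700, D=e−e_prev≈-0.861194; u=0·0.455140+3/4·13.864700+3/4·(-0.861194)≈9.752629; next y=3/5·4.544860+1/4·9.752629≈5.165074
n=8: y≈5.165074, sp=5, e=sp−y≈-0.165074; I≈13.699626, D=e−e_prev≈-0.620213; u=0·(-0.165074)+3/4·13.699626+3/4·(-0.620213)≈9.809560; next y=3/5·5.165074+1/4·9.809560≈5.551434
n=9: y≈5.551434, sp=5, e=sp−y≈-0.551434; I≈13.148192, D=e−e_prev≈-0.386360; u=0·(-0.551434)+3/4·13.148192+3/4·(-0.386360)≈9.571374; next y=3/5·5.551434+1/4·9.571374≈5.723704
n=10: y≈5.723704, sp=-1, e=sp−y≈-6.723704; I≈6.424488, D=e−e_prev≈-6.172270; u=0·(-6.723704)+3/4·6.424488+3/4·(-6.172270)≈0.189164; next y=3/5·5.723704+1/4·0.189164≈3.481513
n=11: y≈3.481513, sp=-1, e=sp−y≈-4.481513; I≈1.942975, D=e−e_prev≈2.242191; u=0·(-4.481513)+3/4·1.942975+3/4·2.242191≈3.138874; next y=3/5·3.481513+1/4·3.138874≈2.873626
n=12: y≈2.873626, sp=-1, e=sp−y≈-3.873626; I≈-1.930652, D=e−e_prev≈0.607887; u=0·(-3.873626)+3/4·(-1.930652)+3/4·0.607887≈-0.992074; next y=3/5·2.873626+1/4·(-0.992074)≈1.476157
n=13: y≈1.476157, sp=-1, e=sp−y≈-2.476157; I≈-4.406809, D=e−e_prev≈1.397469; u=0·(-2.476157)+3/4·(-4.406809)+3/4·1.397469≈-2.257005; next y=3/5·1.476157+1/4·(-2.257005)≈0.321443
n=14: y≈0.321443, sp=-1, e=sp−y≈-1.321443; I≈-5.728252, D=e−e_prev≈1.154714; u=0·(-1.321443)+3/4·(-5.728252)+3/4·1.154714≈-3.430154; next y=3/5·0.321443+1/4·(-3.430154)≈-0.664672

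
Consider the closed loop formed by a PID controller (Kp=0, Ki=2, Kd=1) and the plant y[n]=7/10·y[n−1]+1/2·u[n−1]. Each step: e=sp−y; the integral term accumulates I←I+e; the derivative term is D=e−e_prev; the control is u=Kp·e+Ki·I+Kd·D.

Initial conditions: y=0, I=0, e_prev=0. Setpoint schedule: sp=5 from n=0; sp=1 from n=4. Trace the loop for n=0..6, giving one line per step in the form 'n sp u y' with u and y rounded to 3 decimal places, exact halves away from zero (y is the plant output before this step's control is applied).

0 5 15.000 0.000
1 5 -2.500 7.500
2 5 10.500 4.000
3 5 -3.150 8.050
4 1 -5.230 4.060
5 1 0.159 0.227
6 1 -2.162 0.238

(exact arithmetic carried between steps; '≈' marks a value shown rounded to 6 d.p. or computed from one; I and e_prev carry over from the previous line; the table rounds u and y to 3 d.p., halves away from zero)
n=0: y=0, sp=5, e=sp−y=5; I=5, D=e−e_prev=5; u=0·5+2·5+1·5=15; next y=7/10·0+1/2·15=7.5
n=1: y=7.5, sp=5, e=sp−y=-2.5; I=2.5, D=e−e_prev=-7.5; u=0·(-2.5)+2·2.5+1·(-7.5)=-2.5; next y=7/10·7.5+1/2·(-2.5)=4
n=2: y=4, sp=5, e=sp−y=1; I=3.5, D=e−e_prev=3.5; u=0·1+2·3.5+1·3.5=10.5; next y=7/10·4+1/2·10.5=8.05
n=3: y=8.05, sp=5, e=sp−y=-3.05; I=0.45, D=e−e_prev=-4.05; u=0·(-3.05)+2·0.45+1·(-4.05)=-3.15; next y=7/10·8.05+1/2·(-3.15)=4.06
n=4: y=4.06, sp=1, e=sp−y=-3.06; I=-2.61, D=e−e_prev=-0.01; u=0·(-3.06)+2·(-2.61)+1·(-0.01)=-5.23; next y=7/10·4.06+1/2·(-5.23)=0.227
n=5: y=0.227, sp=1, e=sp−y=0.773; I=-1.837, D=e−e_prev=3.833; u=0·0.773+2·(-1.837)+1·3.833=0.159; next y=7/10·0.227+1/2·0.159=0.2384
n=6: y=0.2384, sp=1, e=sp−y=0.7616; I=-1.0754, D=e−e_prev=-0.0114; u=0·0.7616+2·(-1.0754)+1·(-0.0114)=-2.1622; next y=7/10·0.2384+1/2·(-2.1622)=-0.91422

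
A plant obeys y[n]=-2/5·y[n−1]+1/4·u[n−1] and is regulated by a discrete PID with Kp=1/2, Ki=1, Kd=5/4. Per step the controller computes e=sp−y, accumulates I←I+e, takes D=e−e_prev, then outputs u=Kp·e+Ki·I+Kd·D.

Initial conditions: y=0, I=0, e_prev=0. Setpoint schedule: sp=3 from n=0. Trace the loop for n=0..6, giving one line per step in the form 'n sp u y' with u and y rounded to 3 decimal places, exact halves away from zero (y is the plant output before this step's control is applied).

(exact arithmetic carried between steps; '≈' marks a value shown rounded to 6 d.p. or computed from one; I and e_prev carry over from the previous line; the table rounds u and y to 3 d.p., halves away from zero)
n=0: y=0, sp=3, e=sp−y=3; I=3, D=e−e_prev=3; u=1/2·3+1·3+5/4·3=8.25; next y=-2/5·0+1/4·8.25=2.0625
n=1: y=2.0625, sp=3, e=sp−y=0.9375; I=3.9375, D=e−e_prev=-2.0625; u=1/2·0.9375+1·3.9375+5/4·(-2.0625)=1.828125; next y=-2/5·2.0625+1/4·1.828125≈-0.367969
n=2: y≈-0.367969, sp=3, e=sp−y≈3.367969; I≈7.305469, D=e−e_prev≈2.430469; u=1/2·3.367969+1·7.305469+5/4·2.430469≈12.027539; next y=-2/5·(-0.367969)+1/4·12.027539≈3.154072
n=3: y≈3.154072, sp=3, e=sp−y≈-0.154072; I≈7.151396, D=e−e_prev≈-3.522041; u=1/2·(-0.154072)+1·7.151396+5/4·(-3.522041)≈2.671809; next y=-2/5·3.154072+1/4·2.671809≈-0.593677
n=4: y≈-0.593677, sp=3, e=sp−y≈3.593677; I≈10.745073, D=e−e_prev≈3.747749; u=1/2·3.593677+1·10.745073+5/4·3.747749≈17.226598; next y=-2/5·(-0.593677)+1/4·17.226598≈4.544120
n=5: y≈4.544120, sp=3, e=sp−y≈-1.544120; I≈9.200953, D=e−e_prev≈-5.137797; u=1/2·(-1.544120)+1·9.200953+5/4·(-5.137797)≈2.006647; next y=-2/5·4.544120+1/4·2.006647≈-1.315986
n=6: y≈-1.315986, sp=3, e=sp−y≈4.315986; I≈13.516939, D=e−e_prev≈5.860106; u=1/2·4.315986+1·13.516939+5/4·5.860106≈23.000065; next y=-2/5·(-1.315986)+1/4·23.000065≈6.276411

0 3 8.250 0.000
1 3 1.828 2.063
2 3 12.028 -0.368
3 3 2.672 3.154
4 3 17.227 -0.594
5 3 2.007 4.544
6 3 23.000 -1.316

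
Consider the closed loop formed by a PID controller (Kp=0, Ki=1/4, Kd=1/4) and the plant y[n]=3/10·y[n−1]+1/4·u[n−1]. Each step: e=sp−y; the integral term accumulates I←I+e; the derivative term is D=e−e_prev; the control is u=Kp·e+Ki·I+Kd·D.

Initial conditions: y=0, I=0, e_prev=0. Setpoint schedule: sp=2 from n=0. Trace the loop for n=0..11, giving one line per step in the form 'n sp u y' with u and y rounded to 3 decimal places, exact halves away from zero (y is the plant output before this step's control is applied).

(exact arithmetic carried between steps; '≈' marks a value shown rounded to 6 d.p. or computed from one; I and e_prev carry over from the previous line; the table rounds u and y to 3 d.p., halves away from zero)
n=0: y=0, sp=2, e=sp−y=2; I=2, D=e−e_prev=2; u=0·2+1/4·2+1/4·2=1; next y=3/10·0+1/4·1=0.25
n=1: y=0.25, sp=2, e=sp−y=1.75; I=3.75, D=e−e_prev=-0.25; u=0·1.75+1/4·3.75+1/4·(-0.25)=0.875; next y=3/10·0.25+1/4·0.875=0.29375
n=2: y=0.29375, sp=2, e=sp−y=1.70625; I=5.45625, D=e−e_prev=-0.04375; u=0·1.70625+1/4·5.45625+1/4·(-0.04375)=1.353125; next y=3/10·0.29375+1/4·1.353125≈0.426406
n=3: y≈0.426406, sp=2, e=sp−y≈1.573594; I≈7.029844, D=e−e_prev≈-0.132656; u=0·1.573594+1/4·7.029844+1/4·(-0.132656)≈1.724297; next y=3/10·0.426406+1/4·1.724297≈0.558996
n=4: y≈0.558996, sp=2, e=sp−y≈1.441004; I≈8.470848, D=e−e_prev≈-0.132590; u=0·1.441004+1/4·8.470848+1/4·(-0.132590)≈2.084564; next y=3/10·0.558996+1/4·2.084564≈0.688840
n=5: y≈0.688840, sp=2, e=sp−y≈1.311160; I≈9.782008, D=e−e_prev≈-0.129844; u=0·1.311160+1/4·9.782008+1/4·(-0.129844)≈2.413041; next y=3/10·0.688840+1/4·2.413041≈0.809912
n=6: y≈0.809912, sp=2, e=sp−y≈1.190088; I≈10.972095, D=e−e_prev≈-0.121072; u=0·1.190088+1/4·10.972095+1/4·(-0.121072)≈2.712756; next y=3/10·0.809912+1/4·2.712756≈0.921163
n=7: y≈0.921163, sp=2, e=sp−y≈1.078837; I≈12.050933, D=e−e_prev≈-0.111250; u=0·1.078837+1/4·12.050933+1/4·(-0.111250)≈2.984921; next y=3/10·0.921163+1/4·2.984921≈1.022579
n=8: y≈1.022579, sp=2, e=sp−y≈0.977421; I≈13.028354, D=e−e_prev≈-0.101416; u=0·0.977421+1/4·13.028354+1/4·(-0.101416)≈3.231734; next y=3/10·1.022579+1/4·3.231734≈1.114707
n=9: y≈1.114707, sp=2, e=sp−y≈0.885293; I≈13.913647, D=e−e_prev≈-0.092128; u=0·0.885293+1/4·13.913647+1/4·(-0.092128)≈3.455380; next y=3/10·1.114707+1/4·3.455380≈1.198257
n=10: y≈1.198257, sp=2, e=sp−y≈0.801743; I≈14.715390, D=e−e_prev≈-0.083550; u=0·0.801743+1/4·14.715390+1/4·(-0.083550)≈3.657960; next y=3/10·1.198257+1/4·3.657960≈1.273967
n=11: y≈1.273967, sp=2, e=sp−y≈0.726033; I≈15.441422, D=e−e_prev≈-0.075710; u=0·0.726033+1/4·15.441422+1/4·(-0.075710)≈3.841428; next y=3/10·1.273967+1/4·3.841428≈1.342547

0 2 1.000 0.000
1 2 0.875 0.250
2 2 1.353 0.294
3 2 1.724 0.426
4 2 2.085 0.559
5 2 2.413 0.689
6 2 2.713 0.810
7 2 2.985 0.921
8 2 3.232 1.023
9 2 3.455 1.115
10 2 3.658 1.198
11 2 3.841 1.274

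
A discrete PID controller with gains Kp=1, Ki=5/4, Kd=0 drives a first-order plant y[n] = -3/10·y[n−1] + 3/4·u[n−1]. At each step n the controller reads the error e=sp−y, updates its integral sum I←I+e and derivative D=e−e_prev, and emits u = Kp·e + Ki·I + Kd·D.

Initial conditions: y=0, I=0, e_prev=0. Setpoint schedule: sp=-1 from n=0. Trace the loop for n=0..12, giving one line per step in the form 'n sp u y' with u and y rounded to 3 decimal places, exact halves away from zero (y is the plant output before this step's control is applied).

0 -1 -2.250 0.000
1 -1 0.297 -1.688
2 -1 -4.281 0.729
3 -1 2.914 -3.429
4 -1 -8.997 3.214
5 -1 10.319 -7.712
6 -1 -21.262 10.053
7 -1 30.207 -18.963
8 -1 -53.780 28.344
9 -1 83.199 -48.838
10 -1 -140.253 77.051
11 -1 224.234 -128.305
12 -1 -370.321 206.667

(exact arithmetic carried between steps; '≈' marks a value shown rounded to 6 d.p. or computed from one; I and e_prev carry over from the previous line; the table rounds u and y to 3 d.p., halves away from zero)
n=0: y=0, sp=-1, e=sp−y=-1; I=-1, D=e−e_prev=-1; u=1·(-1)+5/4·(-1)+0·(-1)=-2.25; next y=-3/10·0+3/4·(-2.25)=-1.6875
n=1: y=-1.6875, sp=-1, e=sp−y=0.6875; I=-0.3125, D=e−e_prev=1.6875; u=1·0.6875+5/4·(-0.3125)+0·1.6875=0.296875; next y=-3/10·(-1.6875)+3/4·0.296875≈0.728906
n=2: y≈0.728906, sp=-1, e=sp−y≈-1.728906; I≈-2.041406, D=e−e_prev≈-2.416406; u=1·(-1.728906)+5/4·(-2.041406)+0·(-2.416406)≈-4.280664; next y=-3/10·0.728906+3/4·(-4.280664)≈-3.429170
n=3: y≈-3.429170, sp=-1, e=sp−y≈2.429170; I≈0.387764, D=e−e_prev≈4.158076; u=1·2.429170+5/4·0.387764+0·4.158076≈2.913875; next y=-3/10·(-3.429170)+3/4·2.913875≈3.214157
n=4: y≈3.214157, sp=-1, e=sp−y≈-4.214157; I≈-3.826393, D=e−e_prev≈-6.643327; u=1·(-4.214157)+5/4·(-3.826393)+0·(-6.643327)≈-8.997148; next y=-3/10·3.214157+3/4·(-8.997148)≈-7.712108
n=5: y≈-7.712108, sp=-1, e=sp−y≈6.712108; I≈2.885715, D=e−e_prev≈10.926265; u=1·6.712108+5/4·2.885715+0·10.926265≈10.319252; next y=-3/10·(-7.712108)+3/4·10.319252≈10.053072
n=6: y≈10.053072, sp=-1, e=sp−y≈-11.053072; I≈-8.167357, D=e−e_prev≈-17.765180; u=1·(-11.053072)+5/4·(-8.167357)+0·(-17.765180)≈-21.262267; next y=-3/10·10.053072+3/4·(-21.262267)≈-18.962622
n=7: y≈-18.962622, sp=-1, e=sp−y≈17.962622; I≈9.795265, D=e−e_prev≈29.015694; u=1·17.962622+5/4·9.795265+0·29.015694≈30.206704; next y=-3/10·(-18.962622)+3/4·30.206704≈28.343814
n=8: y≈28.343814, sp=-1, e=sp−y≈-29.343814; I≈-19.548549, D=e−e_prev≈-47.306436; u=1·(-29.343814)+5/4·(-19.548549)+0·(-47.306436)≈-53.779501; next y=-3/10·28.343814+3/4·(-53.779501)≈-48.837770
n=9: y≈-48.837770, sp=-1, e=sp−y≈47.837770; I≈28.289221, D=e−e_prev≈77.181584; u=1·47.837770+5/4·28.289221+0·77.181584≈83.199296; next y=-3/10·(-48.837770)+3/4·83.199296≈77.050803
n=10: y≈77.050803, sp=-1, e=sp−y≈-78.050803; I≈-49.761582, D=e−e_prev≈-125.888573; u=1·(-78.050803)+5/4·(-49.761582)+0·(-125.888573)≈-140.252781; next y=-3/10·77.050803+3/4·(-140.252781)≈-128.304826
n=11: y≈-128.304826, sp=-1, e=sp−y≈127.304826; I≈77.543244, D=e−e_prev≈205.355629; u=1·127.304826+5/4·77.543244+0·205.355629≈224.233882; next y=-3/10·(-128.304826)+3/4·224.233882≈206.666859
n=12: y≈206.666859, sp=-1, e=sp−y≈-207.666859; I≈-130.123615, D=e−e_prev≈-334.971685; u=1·(-207.666859)+5/4·(-130.123615)+0·(-334.971685)≈-370.321378; next y=-3/10·206.666859+3/4·(-370.321378)≈-339.741091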